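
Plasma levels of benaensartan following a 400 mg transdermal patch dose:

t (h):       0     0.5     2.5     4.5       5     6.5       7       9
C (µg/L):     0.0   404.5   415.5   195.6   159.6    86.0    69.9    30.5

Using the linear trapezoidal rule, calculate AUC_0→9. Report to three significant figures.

Trapezoidal AUC_0→9:
  [0→0.5]: (0.0+404.5)/2 × 0.5 = 101.125
  [0.5→2.5]: (404.5+415.5)/2 × 2 = 820.0
  [2.5→4.5]: (415.5+195.6)/2 × 2 = 611.1
  [4.5→5]: (195.6+159.6)/2 × 0.5 = 88.8
  [5→6.5]: (159.6+86.0)/2 × 1.5 = 184.2
  [6.5→7]: (86.0+69.9)/2 × 0.5 = 38.975
  [7→9]: (69.9+30.5)/2 × 2 = 100.4
  Sum = 1944.6 µg/L·h

AUC = 1940 µg/L·h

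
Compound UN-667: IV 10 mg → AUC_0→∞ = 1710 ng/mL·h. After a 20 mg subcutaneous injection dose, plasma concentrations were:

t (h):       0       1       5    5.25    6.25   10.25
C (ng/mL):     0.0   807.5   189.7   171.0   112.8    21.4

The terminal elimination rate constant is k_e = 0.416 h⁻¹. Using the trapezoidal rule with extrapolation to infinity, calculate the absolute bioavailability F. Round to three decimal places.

Trapezoidal AUC_0→10.25 (subcutaneous injection):
  [0→1]: (0.0+807.5)/2 × 1 = 403.75
  [1→5]: (807.5+189.7)/2 × 4 = 1994.4
  [5→5.25]: (189.7+171.0)/2 × 0.25 = 45.0875
  [5.25→6.25]: (171.0+112.8)/2 × 1 = 141.9
  [6.25→10.25]: (112.8+21.4)/2 × 4 = 268.4
  Sum = 2853.5375 ng/mL·h
Tail: C_last/k_e = 21.4/0.416 = 51.442
AUC_0→∞ (subcutaneous injection) = 2853.5375 + 51.442 = 2904.9795 ng/mL·h
F = (AUC_ev/D_ev)/(AUC_iv/D_iv) = (2904.9795/20)/(1710/10) = 145.249/171 = 0.8494

F = 0.849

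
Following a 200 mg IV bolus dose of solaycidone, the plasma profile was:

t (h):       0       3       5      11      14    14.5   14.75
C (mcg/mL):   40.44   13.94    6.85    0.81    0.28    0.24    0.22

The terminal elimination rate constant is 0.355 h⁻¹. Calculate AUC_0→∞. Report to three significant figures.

AUC = 128 mcg/mL·h

Trapezoidal AUC_0→14.75:
  [0→3]: (40.44+13.94)/2 × 3 = 81.57
  [3→5]: (13.94+6.85)/2 × 2 = 20.79
  [5→11]: (6.85+0.81)/2 × 6 = 22.98
  [11→14]: (0.81+0.28)/2 × 3 = 1.635
  [14→14.5]: (0.28+0.24)/2 × 0.5 = 0.13
  [14.5→14.75]: (0.24+0.22)/2 × 0.25 = 0.0575
  Sum = 127.1625 mcg/mL·h
Extrapolated tail: C_last / k_e = 0.22 / 0.355 = 0.620
AUC_0→∞ = 127.1625 + 0.620 = 127.7825 mcg/mL·h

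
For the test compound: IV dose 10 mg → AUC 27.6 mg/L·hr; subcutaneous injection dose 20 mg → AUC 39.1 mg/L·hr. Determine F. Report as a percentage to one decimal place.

F = 70.8%

F = (AUC_ev / D_ev) / (AUC_iv / D_iv)
  = (39.1/20) / (27.6/10)
  = 1.955 / 2.76 = 0.7083
  = 70.83%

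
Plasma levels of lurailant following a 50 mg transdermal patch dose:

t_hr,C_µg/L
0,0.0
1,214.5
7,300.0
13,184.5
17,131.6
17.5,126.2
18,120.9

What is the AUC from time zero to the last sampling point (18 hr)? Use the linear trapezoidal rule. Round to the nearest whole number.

AUC = 3863 µg/L·hr

Trapezoidal AUC_0→18:
  [0→1]: (0.0+214.5)/2 × 1 = 107.25
  [1→7]: (214.5+300.0)/2 × 6 = 1543.5
  [7→13]: (300.0+184.5)/2 × 6 = 1453.5
  [13→17]: (184.5+131.6)/2 × 4 = 632.2
  [17→17.5]: (131.6+126.2)/2 × 0.5 = 64.45
  [17.5→18]: (126.2+120.9)/2 × 0.5 = 61.775
  Sum = 3862.675 µg/L·hr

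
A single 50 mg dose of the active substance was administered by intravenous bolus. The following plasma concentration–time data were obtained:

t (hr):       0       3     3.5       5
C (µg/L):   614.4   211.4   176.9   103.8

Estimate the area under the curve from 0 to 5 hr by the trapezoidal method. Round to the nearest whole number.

Trapezoidal AUC_0→5:
  [0→3]: (614.4+211.4)/2 × 3 = 1238.7
  [3→3.5]: (211.4+176.9)/2 × 0.5 = 97.075
  [3.5→5]: (176.9+103.8)/2 × 1.5 = 210.525
  Sum = 1546.3 µg/L·hr

AUC = 1546 µg/L·hr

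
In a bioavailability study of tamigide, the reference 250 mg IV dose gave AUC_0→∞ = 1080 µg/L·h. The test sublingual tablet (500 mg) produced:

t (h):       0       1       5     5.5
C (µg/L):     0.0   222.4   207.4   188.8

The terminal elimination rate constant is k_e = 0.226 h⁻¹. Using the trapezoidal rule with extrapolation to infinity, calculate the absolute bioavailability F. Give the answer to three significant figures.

Trapezoidal AUC_0→5.5 (sublingual tablet):
  [0→1]: (0.0+222.4)/2 × 1 = 111.2
  [1→5]: (222.4+207.4)/2 × 4 = 859.6
  [5→5.5]: (207.4+188.8)/2 × 0.5 = 99.05
  Sum = 1069.85 µg/L·h
Tail: C_last/k_e = 188.8/0.226 = 835.398
AUC_0→∞ (sublingual tablet) = 1069.85 + 835.398 = 1905.248 µg/L·h
F = (AUC_ev/D_ev)/(AUC_iv/D_iv) = (1905.248/500)/(1080/250) = 3.810496/4.32 = 0.8821

F = 0.882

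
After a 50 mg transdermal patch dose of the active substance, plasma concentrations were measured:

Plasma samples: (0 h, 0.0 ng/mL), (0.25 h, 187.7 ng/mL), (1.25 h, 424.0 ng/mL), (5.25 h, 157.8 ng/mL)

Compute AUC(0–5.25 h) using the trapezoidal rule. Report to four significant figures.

AUC = 1493 ng/mL·h

Trapezoidal AUC_0→5.25:
  [0→0.25]: (0.0+187.7)/2 × 0.25 = 23.4625
  [0.25→1.25]: (187.7+424.0)/2 × 1 = 305.85
  [1.25→5.25]: (424.0+157.8)/2 × 4 = 1163.6
  Sum = 1492.9125 ng/mL·h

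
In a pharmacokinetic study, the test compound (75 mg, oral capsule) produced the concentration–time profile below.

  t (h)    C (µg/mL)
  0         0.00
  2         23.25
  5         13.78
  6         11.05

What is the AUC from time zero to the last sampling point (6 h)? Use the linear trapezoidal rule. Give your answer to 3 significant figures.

Trapezoidal AUC_0→6:
  [0→2]: (0.00+23.25)/2 × 2 = 23.25
  [2→5]: (23.25+13.78)/2 × 3 = 55.545
  [5→6]: (13.78+11.05)/2 × 1 = 12.415
  Sum = 91.21 µg/mL·h

AUC = 91.2 µg/mL·h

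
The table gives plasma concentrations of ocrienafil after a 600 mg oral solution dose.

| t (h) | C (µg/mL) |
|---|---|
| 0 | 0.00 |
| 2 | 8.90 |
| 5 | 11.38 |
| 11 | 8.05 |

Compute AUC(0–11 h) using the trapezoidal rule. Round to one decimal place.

Trapezoidal AUC_0→11:
  [0→2]: (0.00+8.90)/2 × 2 = 8.9
  [2→5]: (8.90+11.38)/2 × 3 = 30.42
  [5→11]: (11.38+8.05)/2 × 6 = 58.29
  Sum = 97.61 µg/mL·h

AUC = 97.6 µg/mL·h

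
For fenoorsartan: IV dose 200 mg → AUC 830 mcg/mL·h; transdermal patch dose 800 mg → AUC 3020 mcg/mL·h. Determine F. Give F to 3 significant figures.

F = (AUC_ev / D_ev) / (AUC_iv / D_iv)
  = (3020/800) / (830/200)
  = 3.775 / 4.15 = 0.9096

F = 0.910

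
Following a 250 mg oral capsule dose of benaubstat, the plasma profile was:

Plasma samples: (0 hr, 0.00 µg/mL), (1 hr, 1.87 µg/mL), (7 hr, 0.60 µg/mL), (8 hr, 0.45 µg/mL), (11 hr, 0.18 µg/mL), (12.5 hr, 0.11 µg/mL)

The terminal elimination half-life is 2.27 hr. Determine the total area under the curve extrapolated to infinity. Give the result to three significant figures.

Trapezoidal AUC_0→12.5:
  [0→1]: (0.00+1.87)/2 × 1 = 0.935
  [1→7]: (1.87+0.60)/2 × 6 = 7.41
  [7→8]: (0.60+0.45)/2 × 1 = 0.525
  [8→11]: (0.45+0.18)/2 × 3 = 0.945
  [11→12.5]: (0.18+0.11)/2 × 1.5 = 0.2175
  Sum = 10.0325 µg/mL·hr
k_e = ln2 / t½ = 0.693147 / 2.27 = 0.3054 hr^-1
Extrapolated tail: C_last / k_e = 0.11 / 0.3054 = 0.360
AUC_0→∞ = 10.0325 + 0.360 = 10.3925 µg/mL·hr

AUC = 10.4 µg/mL·hr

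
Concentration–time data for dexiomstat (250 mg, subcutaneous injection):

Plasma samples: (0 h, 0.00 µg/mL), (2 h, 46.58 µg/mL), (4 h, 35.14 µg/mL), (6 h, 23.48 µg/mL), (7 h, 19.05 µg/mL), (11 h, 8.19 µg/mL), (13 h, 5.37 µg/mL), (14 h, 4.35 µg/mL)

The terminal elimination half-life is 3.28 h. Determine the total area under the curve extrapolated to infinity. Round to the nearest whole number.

Trapezoidal AUC_0→14:
  [0→2]: (0.00+46.58)/2 × 2 = 46.58
  [2→4]: (46.58+35.14)/2 × 2 = 81.72
  [4→6]: (35.14+23.48)/2 × 2 = 58.62
  [6→7]: (23.48+19.05)/2 × 1 = 21.265
  [7→11]: (19.05+8.19)/2 × 4 = 54.48
  [11→13]: (8.19+5.37)/2 × 2 = 13.56
  [13→14]: (5.37+4.35)/2 × 1 = 4.86
  Sum = 281.085 µg/mL·h
k_e = ln2 / t½ = 0.693147 / 3.28 = 0.2113 h^-1
Extrapolated tail: C_last / k_e = 4.35 / 0.2113 = 20.587
AUC_0→∞ = 281.085 + 20.587 = 301.672 µg/mL·h

AUC = 302 µg/mL·h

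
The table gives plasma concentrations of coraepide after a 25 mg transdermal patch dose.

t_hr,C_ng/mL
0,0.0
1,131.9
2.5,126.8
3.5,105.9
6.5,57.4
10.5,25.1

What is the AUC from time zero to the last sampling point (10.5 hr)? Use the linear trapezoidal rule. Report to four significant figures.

AUC = 786.3 ng/mL·hr

Trapezoidal AUC_0→10.5:
  [0→1]: (0.0+131.9)/2 × 1 = 65.95
  [1→2.5]: (131.9+126.8)/2 × 1.5 = 194.025
  [2.5→3.5]: (126.8+105.9)/2 × 1 = 116.35
  [3.5→6.5]: (105.9+57.4)/2 × 3 = 244.95
  [6.5→10.5]: (57.4+25.1)/2 × 4 = 165.0
  Sum = 786.275 ng/mL·hr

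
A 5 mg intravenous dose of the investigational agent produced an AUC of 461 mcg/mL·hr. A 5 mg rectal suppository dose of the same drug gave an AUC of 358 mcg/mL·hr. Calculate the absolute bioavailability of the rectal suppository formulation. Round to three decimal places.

F = 0.777

F = (AUC_ev / D_ev) / (AUC_iv / D_iv)
  = (358/5) / (461/5)
  = 71.6 / 92.2 = 0.7766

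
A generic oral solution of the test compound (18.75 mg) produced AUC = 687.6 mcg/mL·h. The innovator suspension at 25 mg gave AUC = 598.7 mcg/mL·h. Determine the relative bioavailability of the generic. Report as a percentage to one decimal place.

F_rel = (AUC_test/D_test) / (AUC_ref/D_ref)
      = (687.6/18.75) / (598.7/25)
      = 36.672 / 23.948 = 1.5313 = 153.13%

F_rel = 153.1%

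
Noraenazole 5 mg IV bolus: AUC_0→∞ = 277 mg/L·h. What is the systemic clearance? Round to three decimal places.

CL = 0.018 L/h

CL = Dose_iv / AUC_0→∞
   = 5 / 277 = 0.0180505 L/h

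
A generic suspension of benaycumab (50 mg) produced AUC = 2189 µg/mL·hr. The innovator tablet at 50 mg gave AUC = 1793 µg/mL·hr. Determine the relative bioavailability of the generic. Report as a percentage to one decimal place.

F_rel = 122.1%

F_rel = (AUC_test/D_test) / (AUC_ref/D_ref)
      = (2189/50) / (1793/50)
      = 43.78 / 35.86 = 1.2209 = 122.09%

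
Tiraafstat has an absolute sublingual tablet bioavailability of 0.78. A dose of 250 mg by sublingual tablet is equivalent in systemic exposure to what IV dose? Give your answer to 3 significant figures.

Systemic exposure from an extravascular dose = F × D_ev, so the equivalent IV dose is F × D_ev.
D_iv = F × D_ev = 0.78 × 250 = 195 mg

D_iv = 195 mg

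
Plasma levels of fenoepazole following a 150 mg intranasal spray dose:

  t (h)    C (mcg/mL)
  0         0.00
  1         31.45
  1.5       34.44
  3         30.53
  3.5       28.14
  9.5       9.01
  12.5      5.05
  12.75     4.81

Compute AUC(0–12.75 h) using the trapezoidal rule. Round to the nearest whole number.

AUC = 229 mcg/mL·h

Trapezoidal AUC_0→12.75:
  [0→1]: (0.00+31.45)/2 × 1 = 15.725
  [1→1.5]: (31.45+34.44)/2 × 0.5 = 16.4725
  [1.5→3]: (34.44+30.53)/2 × 1.5 = 48.7275
  [3→3.5]: (30.53+28.14)/2 × 0.5 = 14.6675
  [3.5→9.5]: (28.14+9.01)/2 × 6 = 111.45
  [9.5→12.5]: (9.01+5.05)/2 × 3 = 21.09
  [12.5→12.75]: (5.05+4.81)/2 × 0.25 = 1.2325
  Sum = 229.365 mcg/mL·h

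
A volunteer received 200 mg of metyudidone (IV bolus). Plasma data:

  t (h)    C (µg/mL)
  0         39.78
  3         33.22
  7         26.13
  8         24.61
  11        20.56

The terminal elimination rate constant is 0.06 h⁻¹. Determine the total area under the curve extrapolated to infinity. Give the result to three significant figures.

AUC = 664 µg/mL·h

Trapezoidal AUC_0→11:
  [0→3]: (39.78+33.22)/2 × 3 = 109.5
  [3→7]: (33.22+26.13)/2 × 4 = 118.7
  [7→8]: (26.13+24.61)/2 × 1 = 25.37
  [8→11]: (24.61+20.56)/2 × 3 = 67.755
  Sum = 321.325 µg/mL·h
Extrapolated tail: C_last / k_e = 20.56 / 0.06 = 342.667
AUC_0→∞ = 321.325 + 342.667 = 663.992 µg/mL·h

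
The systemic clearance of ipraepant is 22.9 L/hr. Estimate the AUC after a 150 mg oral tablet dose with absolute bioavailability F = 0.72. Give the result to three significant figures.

AUC_0→∞ = F × Dose / CL
        = 0.72 × 150 / 22.9 = 4.71616 mg/L·hr

AUC = 4.72 mg/L·hr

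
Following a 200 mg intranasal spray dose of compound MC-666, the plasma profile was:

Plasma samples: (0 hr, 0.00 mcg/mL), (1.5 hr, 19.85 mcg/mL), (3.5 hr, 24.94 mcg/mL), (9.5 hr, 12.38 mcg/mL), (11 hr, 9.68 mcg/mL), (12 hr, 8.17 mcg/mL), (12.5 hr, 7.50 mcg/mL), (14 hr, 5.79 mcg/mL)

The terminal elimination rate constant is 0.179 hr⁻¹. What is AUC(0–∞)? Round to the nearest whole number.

Trapezoidal AUC_0→14:
  [0→1.5]: (0.00+19.85)/2 × 1.5 = 14.8875
  [1.5→3.5]: (19.85+24.94)/2 × 2 = 44.79
  [3.5→9.5]: (24.94+12.38)/2 × 6 = 111.96
  [9.5→11]: (12.38+9.68)/2 × 1.5 = 16.545
  [11→12]: (9.68+8.17)/2 × 1 = 8.925
  [12→12.5]: (8.17+7.50)/2 × 0.5 = 3.9175
  [12.5→14]: (7.50+5.79)/2 × 1.5 = 9.9675
  Sum = 210.9925 mcg/mL·hr
Extrapolated tail: C_last / k_e = 5.79 / 0.179 = 32.346
AUC_0→∞ = 210.9925 + 32.346 = 243.3385 mcg/mL·hr

AUC = 243 mcg/mL·hr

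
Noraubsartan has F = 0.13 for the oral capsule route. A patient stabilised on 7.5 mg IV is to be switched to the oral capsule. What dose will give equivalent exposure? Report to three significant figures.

D_oral = 57.7 mg

For equal systemic exposure: F × D_ev = D_iv
D_ev = D_iv / F = 7.5 / 0.13 = 57.6923 mg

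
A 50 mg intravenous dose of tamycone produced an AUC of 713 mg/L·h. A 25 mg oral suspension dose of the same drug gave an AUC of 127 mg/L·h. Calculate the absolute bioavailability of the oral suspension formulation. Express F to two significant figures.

F = 0.36

F = (AUC_ev / D_ev) / (AUC_iv / D_iv)
  = (127/25) / (713/50)
  = 5.08 / 14.26 = 0.3562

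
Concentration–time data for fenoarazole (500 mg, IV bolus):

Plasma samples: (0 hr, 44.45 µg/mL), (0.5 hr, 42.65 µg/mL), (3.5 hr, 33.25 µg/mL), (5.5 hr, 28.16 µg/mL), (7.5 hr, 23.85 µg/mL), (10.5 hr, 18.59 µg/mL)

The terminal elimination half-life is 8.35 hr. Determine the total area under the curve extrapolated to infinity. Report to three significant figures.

Trapezoidal AUC_0→10.5:
  [0→0.5]: (44.45+42.65)/2 × 0.5 = 21.775
  [0.5→3.5]: (42.65+33.25)/2 × 3 = 113.85
  [3.5→5.5]: (33.25+28.16)/2 × 2 = 61.41
  [5.5→7.5]: (28.16+23.85)/2 × 2 = 52.01
  [7.5→10.5]: (23.85+18.59)/2 × 3 = 63.66
  Sum = 312.705 µg/mL·hr
k_e = ln2 / t½ = 0.693147 / 8.35 = 0.0830 hr^-1
Extrapolated tail: C_last / k_e = 18.59 / 0.083 = 223.976
AUC_0→∞ = 312.705 + 223.976 = 536.681 µg/mL·hr

AUC = 537 µg/mL·hr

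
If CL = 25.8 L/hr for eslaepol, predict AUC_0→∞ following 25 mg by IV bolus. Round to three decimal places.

AUC = 0.969 mg/L·hr

AUC_0→∞ = Dose_iv / CL
        = 25 / 25.8 = 0.968992 mg/L·hr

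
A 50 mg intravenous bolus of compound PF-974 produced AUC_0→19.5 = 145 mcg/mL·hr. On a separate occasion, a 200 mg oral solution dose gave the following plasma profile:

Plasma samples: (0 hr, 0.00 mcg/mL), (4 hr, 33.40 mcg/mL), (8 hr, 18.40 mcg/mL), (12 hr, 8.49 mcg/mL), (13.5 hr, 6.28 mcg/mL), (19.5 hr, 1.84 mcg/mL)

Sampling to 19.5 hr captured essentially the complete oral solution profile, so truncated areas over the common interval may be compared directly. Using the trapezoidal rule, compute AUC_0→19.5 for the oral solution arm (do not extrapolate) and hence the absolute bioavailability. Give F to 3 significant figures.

Trapezoidal AUC_0→19.5 (oral solution):
  [0→4]: (0.00+33.40)/2 × 4 = 66.8
  [4→8]: (33.40+18.40)/2 × 4 = 103.6
  [8→12]: (18.40+8.49)/2 × 4 = 53.78
  [12→13.5]: (8.49+6.28)/2 × 1.5 = 11.0775
  [13.5→19.5]: (6.28+1.84)/2 × 6 = 24.36
  Sum = 259.6175 mcg/mL·hr
F = (AUC_ev/D_ev)/(AUC_iv/D_iv) = (259.6175/200)/(145/50) = 1.2980875/2.9 = 0.4476

F = 0.448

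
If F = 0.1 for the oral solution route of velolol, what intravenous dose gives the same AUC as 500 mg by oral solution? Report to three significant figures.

D_iv = 50.0 mg

Systemic exposure from an extravascular dose = F × D_ev, so the equivalent IV dose is F × D_ev.
D_iv = F × D_ev = 0.1 × 500 = 50 mg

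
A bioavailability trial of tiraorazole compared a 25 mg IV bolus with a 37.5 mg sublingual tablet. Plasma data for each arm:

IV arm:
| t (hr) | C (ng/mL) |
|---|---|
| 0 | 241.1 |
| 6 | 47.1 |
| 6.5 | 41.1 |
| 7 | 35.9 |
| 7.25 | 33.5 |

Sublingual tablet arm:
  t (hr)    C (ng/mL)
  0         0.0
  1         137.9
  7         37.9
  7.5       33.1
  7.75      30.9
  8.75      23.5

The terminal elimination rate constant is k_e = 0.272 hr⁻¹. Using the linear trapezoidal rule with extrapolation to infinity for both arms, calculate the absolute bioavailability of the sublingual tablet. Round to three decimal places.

Trapezoidal AUC_0→7.25 (IV):
  [0→6]: (241.1+47.1)/2 × 6 = 864.6
  [6→6.5]: (47.1+41.1)/2 × 0.5 = 22.05
  [6.5→7]: (41.1+35.9)/2 × 0.5 = 19.25
  [7→7.25]: (35.9+33.5)/2 × 0.25 = 8.675
  Sum = 914.575 ng/mL·hr
IV tail: 33.5/0.272 = 123.162; AUC_iv,0→∞ = 914.575 + 123.162 = 1037.737 ng/mL·hr
Trapezoidal AUC_0→8.75 (sublingual tablet):
  [0→1]: (0.0+137.9)/2 × 1 = 68.95
  [1→7]: (137.9+37.9)/2 × 6 = 527.4
  [7→7.5]: (37.9+33.1)/2 × 0.5 = 17.75
  [7.5→7.75]: (33.1+30.9)/2 × 0.25 = 8.0
  [7.75→8.75]: (30.9+23.5)/2 × 1 = 27.2
  Sum = 649.3 ng/mL·hr
sublingual tablet tail: 23.5/0.272 = 86.397; AUC_ev,0→∞ = 649.3 + 86.397 = 735.697 ng/mL·hr
F = (AUC_ev/D_ev)/(AUC_iv/D_iv) = (735.697/37.5)/(1037.737/25) = 19.6186/41.50948 = 0.4726

F = 0.473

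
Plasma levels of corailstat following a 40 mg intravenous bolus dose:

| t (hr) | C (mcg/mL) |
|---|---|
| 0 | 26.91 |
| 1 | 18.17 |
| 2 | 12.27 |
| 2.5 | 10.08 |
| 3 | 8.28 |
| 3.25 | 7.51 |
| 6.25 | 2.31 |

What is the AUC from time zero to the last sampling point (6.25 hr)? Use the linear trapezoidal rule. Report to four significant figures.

AUC = 64.64 mcg/mL·hr

Trapezoidal AUC_0→6.25:
  [0→1]: (26.91+18.17)/2 × 1 = 22.54
  [1→2]: (18.17+12.27)/2 × 1 = 15.22
  [2→2.5]: (12.27+10.08)/2 × 0.5 = 5.5875
  [2.5→3]: (10.08+8.28)/2 × 0.5 = 4.59
  [3→3.25]: (8.28+7.51)/2 × 0.25 = 1.97375
  [3.25→6.25]: (7.51+2.31)/2 × 3 = 14.73
  Sum = 64.64125 mcg/mL·hr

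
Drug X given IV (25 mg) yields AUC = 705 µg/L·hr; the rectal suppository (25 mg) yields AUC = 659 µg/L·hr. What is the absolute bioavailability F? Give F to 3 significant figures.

F = 0.935

F = (AUC_ev / D_ev) / (AUC_iv / D_iv)
  = (659/25) / (705/25)
  = 26.36 / 28.2 = 0.9348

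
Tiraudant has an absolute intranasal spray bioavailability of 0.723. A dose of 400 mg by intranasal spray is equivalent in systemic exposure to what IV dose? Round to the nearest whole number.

D_iv = 289 mg

Systemic exposure from an extravascular dose = F × D_ev, so the equivalent IV dose is F × D_ev.
D_iv = F × D_ev = 0.723 × 400 = 289.2 mg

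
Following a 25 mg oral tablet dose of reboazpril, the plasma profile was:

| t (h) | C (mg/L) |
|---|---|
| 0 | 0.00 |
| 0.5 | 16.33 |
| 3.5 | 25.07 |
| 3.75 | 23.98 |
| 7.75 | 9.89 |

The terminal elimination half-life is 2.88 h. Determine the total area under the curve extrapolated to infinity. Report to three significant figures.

Trapezoidal AUC_0→7.75:
  [0→0.5]: (0.00+16.33)/2 × 0.5 = 4.0825
  [0.5→3.5]: (16.33+25.07)/2 × 3 = 62.1
  [3.5→3.75]: (25.07+23.98)/2 × 0.25 = 6.13125
  [3.75→7.75]: (23.98+9.89)/2 × 4 = 67.74
  Sum = 140.05375 mg/L·h
k_e = ln2 / t½ = 0.693147 / 2.88 = 0.2407 h^-1
Extrapolated tail: C_last / k_e = 9.89 / 0.2407 = 41.088
AUC_0→∞ = 140.05375 + 41.088 = 181.14175 mg/L·h

AUC = 181 mg/L·h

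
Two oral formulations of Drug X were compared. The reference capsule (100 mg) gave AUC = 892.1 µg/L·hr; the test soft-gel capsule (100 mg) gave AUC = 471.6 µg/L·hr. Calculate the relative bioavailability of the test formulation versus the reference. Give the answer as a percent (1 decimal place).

F_rel = (AUC_test/D_test) / (AUC_ref/D_ref)
      = (471.6/100) / (892.1/100)
      = 4.716 / 8.921 = 0.5286 = 52.86%

F_rel = 52.9%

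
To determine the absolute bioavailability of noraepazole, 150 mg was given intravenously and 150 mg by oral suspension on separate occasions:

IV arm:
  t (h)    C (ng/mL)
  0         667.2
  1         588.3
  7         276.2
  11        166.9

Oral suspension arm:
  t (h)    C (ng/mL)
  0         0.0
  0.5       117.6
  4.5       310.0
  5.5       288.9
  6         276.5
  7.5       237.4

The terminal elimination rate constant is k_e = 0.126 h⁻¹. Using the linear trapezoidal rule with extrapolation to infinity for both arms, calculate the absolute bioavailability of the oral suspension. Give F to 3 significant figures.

F = 0.662

Trapezoidal AUC_0→11 (IV):
  [0→1]: (667.2+588.3)/2 × 1 = 627.75
  [1→7]: (588.3+276.2)/2 × 6 = 2593.5
  [7→11]: (276.2+166.9)/2 × 4 = 886.2
  Sum = 4107.45 ng/mL·h
IV tail: 166.9/0.126 = 1324.603; AUC_iv,0→∞ = 4107.45 + 1324.603 = 5432.053 ng/mL·h
Trapezoidal AUC_0→7.5 (oral suspension):
  [0→0.5]: (0.0+117.6)/2 × 0.5 = 29.4
  [0.5→4.5]: (117.6+310.0)/2 × 4 = 855.2
  [4.5→5.5]: (310.0+288.9)/2 × 1 = 299.45
  [5.5→6]: (288.9+276.5)/2 × 0.5 = 141.35
  [6→7.5]: (276.5+237.4)/2 × 1.5 = 385.425
  Sum = 1710.825 ng/mL·h
oral suspension tail: 237.4/0.126 = 1884.127; AUC_ev,0→∞ = 1710.825 + 1884.127 = 3594.952 ng/mL·h
F = (AUC_ev/D_ev)/(AUC_iv/D_iv) = (3594.952/150)/(5432.053/150) = 23.9663/36.2137 = 0.6618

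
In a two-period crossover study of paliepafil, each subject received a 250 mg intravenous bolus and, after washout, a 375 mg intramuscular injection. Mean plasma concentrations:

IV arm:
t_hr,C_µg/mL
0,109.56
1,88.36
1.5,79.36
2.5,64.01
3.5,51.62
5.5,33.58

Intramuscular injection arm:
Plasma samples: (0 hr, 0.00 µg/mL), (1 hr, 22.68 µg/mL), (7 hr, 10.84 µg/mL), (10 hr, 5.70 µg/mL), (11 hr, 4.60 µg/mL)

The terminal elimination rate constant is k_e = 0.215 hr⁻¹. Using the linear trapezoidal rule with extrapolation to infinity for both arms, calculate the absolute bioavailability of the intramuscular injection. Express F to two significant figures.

Trapezoidal AUC_0→5.5 (IV):
  [0→1]: (109.56+88.36)/2 × 1 = 98.96
  [1→1.5]: (88.36+79.36)/2 × 0.5 = 41.93
  [1.5→2.5]: (79.36+64.01)/2 × 1 = 71.685
  [2.5→3.5]: (64.01+51.62)/2 × 1 = 57.815
  [3.5→5.5]: (51.62+33.58)/2 × 2 = 85.2
  Sum = 355.59 µg/mL·hr
IV tail: 33.58/0.215 = 156.186; AUC_iv,0→∞ = 355.59 + 156.186 = 511.776 µg/mL·hr
Trapezoidal AUC_0→11 (intramuscular injection):
  [0→1]: (0.00+22.68)/2 × 1 = 11.34
  [1→7]: (22.68+10.84)/2 × 6 = 100.56
  [7→10]: (10.84+5.70)/2 × 3 = 24.81
  [10→11]: (5.70+4.60)/2 × 1 = 5.15
  Sum = 141.86 µg/mL·hr
intramuscular injection tail: 4.60/0.215 = 21.395; AUC_ev,0→∞ = 141.86 + 21.395 = 163.255 µg/mL·hr
F = (AUC_ev/D_ev)/(AUC_iv/D_iv) = (163.255/375)/(511.776/250) = 0.435347/2.047104 = 0.2127

F = 0.21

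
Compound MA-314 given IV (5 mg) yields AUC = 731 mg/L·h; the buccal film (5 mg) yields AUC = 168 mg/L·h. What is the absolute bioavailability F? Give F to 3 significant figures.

F = (AUC_ev / D_ev) / (AUC_iv / D_iv)
  = (168/5) / (731/5)
  = 33.6 / 146.2 = 0.2298

F = 0.230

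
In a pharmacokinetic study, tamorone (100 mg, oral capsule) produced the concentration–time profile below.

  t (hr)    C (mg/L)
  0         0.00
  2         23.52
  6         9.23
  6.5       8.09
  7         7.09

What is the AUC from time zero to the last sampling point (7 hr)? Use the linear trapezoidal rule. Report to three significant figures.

AUC = 97.1 mg/L·hr

Trapezoidal AUC_0→7:
  [0→2]: (0.00+23.52)/2 × 2 = 23.52
  [2→6]: (23.52+9.23)/2 × 4 = 65.5
  [6→6.5]: (9.23+8.09)/2 × 0.5 = 4.33
  [6.5→7]: (8.09+7.09)/2 × 0.5 = 3.795
  Sum = 97.145 mg/L·hr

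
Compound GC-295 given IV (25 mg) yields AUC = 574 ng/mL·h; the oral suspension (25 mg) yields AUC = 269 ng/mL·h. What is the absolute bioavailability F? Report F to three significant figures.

F = 0.469

F = (AUC_ev / D_ev) / (AUC_iv / D_iv)
  = (269/25) / (574/25)
  = 10.76 / 22.96 = 0.4686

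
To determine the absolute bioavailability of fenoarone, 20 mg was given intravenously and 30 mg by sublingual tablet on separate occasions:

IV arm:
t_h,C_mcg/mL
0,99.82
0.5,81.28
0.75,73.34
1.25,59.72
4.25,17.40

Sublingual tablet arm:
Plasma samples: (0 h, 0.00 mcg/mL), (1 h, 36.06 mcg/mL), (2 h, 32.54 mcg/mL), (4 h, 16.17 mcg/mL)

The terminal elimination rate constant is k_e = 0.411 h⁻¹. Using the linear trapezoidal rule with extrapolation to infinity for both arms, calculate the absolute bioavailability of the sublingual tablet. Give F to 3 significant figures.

F = 0.366

Trapezoidal AUC_0→4.25 (IV):
  [0→0.5]: (99.82+81.28)/2 × 0.5 = 45.275
  [0.5→0.75]: (81.28+73.34)/2 × 0.25 = 19.3275
  [0.75→1.25]: (73.34+59.72)/2 × 0.5 = 33.265
  [1.25→4.25]: (59.72+17.40)/2 × 3 = 115.68
  Sum = 213.5475 mcg/mL·h
IV tail: 17.40/0.411 = 42.336; AUC_iv,0→∞ = 213.5475 + 42.336 = 255.8835 mcg/mL·h
Trapezoidal AUC_0→4 (sublingual tablet):
  [0→1]: (0.00+36.06)/2 × 1 = 18.03
  [1→2]: (36.06+32.54)/2 × 1 = 34.3
  [2→4]: (32.54+16.17)/2 × 2 = 48.71
  Sum = 101.04 mcg/mL·h
sublingual tablet tail: 16.17/0.411 = 39.343; AUC_ev,0→∞ = 101.04 + 39.343 = 140.383 mcg/mL·h
F = (AUC_ev/D_ev)/(AUC_iv/D_iv) = (140.383/30)/(255.8835/20) = 4.67943/12.794175 = 0.3657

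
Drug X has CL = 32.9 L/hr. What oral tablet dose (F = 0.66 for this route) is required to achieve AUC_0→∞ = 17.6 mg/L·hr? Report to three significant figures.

Dose = 877 mg

Dose = CL × AUC_0→∞ / F
     = 32.9 × 17.6 / 0.66 = 877.333 mg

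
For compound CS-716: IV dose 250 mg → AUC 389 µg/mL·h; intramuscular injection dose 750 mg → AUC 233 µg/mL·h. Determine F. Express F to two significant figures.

F = 0.20

F = (AUC_ev / D_ev) / (AUC_iv / D_iv)
  = (233/750) / (389/250)
  = 0.310667 / 1.556 = 0.1997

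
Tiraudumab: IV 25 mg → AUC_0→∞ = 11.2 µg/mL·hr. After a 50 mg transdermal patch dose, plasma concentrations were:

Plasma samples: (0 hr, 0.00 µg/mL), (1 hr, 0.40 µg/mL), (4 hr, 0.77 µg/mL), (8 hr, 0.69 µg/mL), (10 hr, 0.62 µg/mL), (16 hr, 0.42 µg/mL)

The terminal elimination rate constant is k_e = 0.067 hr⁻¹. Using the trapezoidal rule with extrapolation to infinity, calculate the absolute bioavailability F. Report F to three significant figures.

F = 0.695

Trapezoidal AUC_0→16 (transdermal patch):
  [0→1]: (0.00+0.40)/2 × 1 = 0.2
  [1→4]: (0.40+0.77)/2 × 3 = 1.755
  [4→8]: (0.77+0.69)/2 × 4 = 2.92
  [8→10]: (0.69+0.62)/2 × 2 = 1.31
  [10→16]: (0.62+0.42)/2 × 6 = 3.12
  Sum = 9.305 µg/mL·hr
Tail: C_last/k_e = 0.42/0.067 = 6.269
AUC_0→∞ (transdermal patch) = 9.305 + 6.269 = 15.574 µg/mL·hr
F = (AUC_ev/D_ev)/(AUC_iv/D_iv) = (15.574/50)/(11.2/25) = 0.31148/0.448 = 0.6953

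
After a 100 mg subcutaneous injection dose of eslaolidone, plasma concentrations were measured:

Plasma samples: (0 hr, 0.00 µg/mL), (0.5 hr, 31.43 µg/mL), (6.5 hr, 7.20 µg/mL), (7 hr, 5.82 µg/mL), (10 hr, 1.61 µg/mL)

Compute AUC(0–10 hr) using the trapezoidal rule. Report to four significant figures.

Trapezoidal AUC_0→10:
  [0→0.5]: (0.00+31.43)/2 × 0.5 = 7.8575
  [0.5→6.5]: (31.43+7.20)/2 × 6 = 115.89
  [6.5→7]: (7.20+5.82)/2 × 0.5 = 3.255
  [7→10]: (5.82+1.61)/2 × 3 = 11.145
  Sum = 138.1475 µg/mL·hr

AUC = 138.1 µg/mL·hr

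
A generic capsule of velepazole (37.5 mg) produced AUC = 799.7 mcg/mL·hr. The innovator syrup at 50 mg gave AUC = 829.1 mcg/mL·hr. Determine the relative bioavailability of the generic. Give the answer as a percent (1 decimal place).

F_rel = 128.6%

F_rel = (AUC_test/D_test) / (AUC_ref/D_ref)
      = (799.7/37.5) / (829.1/50)
      = 21.3253 / 16.582 = 1.2861 = 128.61%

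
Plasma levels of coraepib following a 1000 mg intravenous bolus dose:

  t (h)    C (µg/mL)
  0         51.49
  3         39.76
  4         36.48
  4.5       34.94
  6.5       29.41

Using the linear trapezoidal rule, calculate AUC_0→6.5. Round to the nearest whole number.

AUC = 257 µg/mL·h

Trapezoidal AUC_0→6.5:
  [0→3]: (51.49+39.76)/2 × 3 = 136.875
  [3→4]: (39.76+36.48)/2 × 1 = 38.12
  [4→4.5]: (36.48+34.94)/2 × 0.5 = 17.855
  [4.5→6.5]: (34.94+29.41)/2 × 2 = 64.35
  Sum = 257.2 µg/mL·h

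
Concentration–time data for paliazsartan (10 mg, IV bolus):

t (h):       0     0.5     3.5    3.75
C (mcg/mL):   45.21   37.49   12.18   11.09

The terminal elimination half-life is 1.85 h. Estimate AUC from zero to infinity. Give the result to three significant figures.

Trapezoidal AUC_0→3.75:
  [0→0.5]: (45.21+37.49)/2 × 0.5 = 20.675
  [0.5→3.5]: (37.49+12.18)/2 × 3 = 74.505
  [3.5→3.75]: (12.18+11.09)/2 × 0.25 = 2.90875
  Sum = 98.08875 mcg/mL·h
k_e = ln2 / t½ = 0.693147 / 1.85 = 0.3747 h^-1
Extrapolated tail: C_last / k_e = 11.09 / 0.3747 = 29.597
AUC_0→∞ = 98.08875 + 29.597 = 127.68575 mcg/mL·h

AUC = 128 mcg/mL·h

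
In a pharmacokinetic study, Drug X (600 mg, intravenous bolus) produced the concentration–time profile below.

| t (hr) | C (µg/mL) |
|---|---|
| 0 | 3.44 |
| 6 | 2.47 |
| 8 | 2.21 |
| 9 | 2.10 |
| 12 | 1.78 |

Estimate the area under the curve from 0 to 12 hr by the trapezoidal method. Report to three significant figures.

AUC = 30.4 µg/mL·hr

Trapezoidal AUC_0→12:
  [0→6]: (3.44+2.47)/2 × 6 = 17.73
  [6→8]: (2.47+2.21)/2 × 2 = 4.68
  [8→9]: (2.21+2.10)/2 × 1 = 2.155
  [9→12]: (2.10+1.78)/2 × 3 = 5.82
  Sum = 30.385 µg/mL·hr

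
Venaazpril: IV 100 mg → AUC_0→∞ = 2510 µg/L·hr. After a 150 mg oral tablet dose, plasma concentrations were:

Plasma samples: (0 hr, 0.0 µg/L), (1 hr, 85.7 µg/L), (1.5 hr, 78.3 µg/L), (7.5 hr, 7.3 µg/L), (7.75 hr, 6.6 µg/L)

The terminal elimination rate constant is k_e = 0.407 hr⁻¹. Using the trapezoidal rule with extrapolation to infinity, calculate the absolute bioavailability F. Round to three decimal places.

Trapezoidal AUC_0→7.75 (oral tablet):
  [0→1]: (0.0+85.7)/2 × 1 = 42.85
  [1→1.5]: (85.7+78.3)/2 × 0.5 = 41.0
  [1.5→7.5]: (78.3+7.3)/2 × 6 = 256.8
  [7.5→7.75]: (7.3+6.6)/2 × 0.25 = 1.7375
  Sum = 342.3875 µg/L·hr
Tail: C_last/k_e = 6.6/0.407 = 16.216
AUC_0→∞ (oral tablet) = 342.3875 + 16.216 = 358.6035 µg/L·hr
F = (AUC_ev/D_ev)/(AUC_iv/D_iv) = (358.6035/150)/(2510/100) = 2.39069/25.1 = 0.0952

F = 0.095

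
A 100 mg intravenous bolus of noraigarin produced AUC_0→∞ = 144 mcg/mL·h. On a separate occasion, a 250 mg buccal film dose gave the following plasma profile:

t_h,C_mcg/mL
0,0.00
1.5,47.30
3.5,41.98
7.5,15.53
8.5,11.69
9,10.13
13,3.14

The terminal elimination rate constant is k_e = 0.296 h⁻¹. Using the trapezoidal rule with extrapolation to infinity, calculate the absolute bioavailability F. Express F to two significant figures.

Trapezoidal AUC_0→13 (buccal film):
  [0→1.5]: (0.00+47.30)/2 × 1.5 = 35.475
  [1.5→3.5]: (47.30+41.98)/2 × 2 = 89.28
  [3.5→7.5]: (41.98+15.53)/2 × 4 = 115.02
  [7.5→8.5]: (15.53+11.69)/2 × 1 = 13.61
  [8.5→9]: (11.69+10.13)/2 × 0.5 = 5.455
  [9→13]: (10.13+3.14)/2 × 4 = 26.54
  Sum = 285.38 mcg/mL·h
Tail: C_last/k_e = 3.14/0.296 = 10.608
AUC_0→∞ (buccal film) = 285.38 + 10.608 = 295.988 mcg/mL·h
F = (AUC_ev/D_ev)/(AUC_iv/D_iv) = (295.988/250)/(144/100) = 1.183952/1.44 = 0.8222

F = 0.82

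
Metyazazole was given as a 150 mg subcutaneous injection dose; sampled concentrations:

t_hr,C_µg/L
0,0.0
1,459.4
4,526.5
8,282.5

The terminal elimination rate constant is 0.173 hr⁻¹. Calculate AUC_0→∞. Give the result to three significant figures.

AUC = 4960 µg/L·hr

Trapezoidal AUC_0→8:
  [0→1]: (0.0+459.4)/2 × 1 = 229.7
  [1→4]: (459.4+526.5)/2 × 3 = 1478.85
  [4→8]: (526.5+282.5)/2 × 4 = 1618.0
  Sum = 3326.55 µg/L·hr
Extrapolated tail: C_last / k_e = 282.5 / 0.173 = 1632.948
AUC_0→∞ = 3326.55 + 1632.948 = 4959.498 µg/L·hr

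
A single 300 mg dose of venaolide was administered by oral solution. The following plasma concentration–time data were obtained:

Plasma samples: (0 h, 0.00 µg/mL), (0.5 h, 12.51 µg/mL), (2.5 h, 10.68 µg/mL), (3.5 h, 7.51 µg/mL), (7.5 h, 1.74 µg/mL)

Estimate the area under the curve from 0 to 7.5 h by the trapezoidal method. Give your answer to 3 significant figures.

AUC = 53.9 µg/mL·h

Trapezoidal AUC_0→7.5:
  [0→0.5]: (0.00+12.51)/2 × 0.5 = 3.1275
  [0.5→2.5]: (12.51+10.68)/2 × 2 = 23.19
  [2.5→3.5]: (10.68+7.51)/2 × 1 = 9.095
  [3.5→7.5]: (7.51+1.74)/2 × 4 = 18.5
  Sum = 53.9125 µg/mL·h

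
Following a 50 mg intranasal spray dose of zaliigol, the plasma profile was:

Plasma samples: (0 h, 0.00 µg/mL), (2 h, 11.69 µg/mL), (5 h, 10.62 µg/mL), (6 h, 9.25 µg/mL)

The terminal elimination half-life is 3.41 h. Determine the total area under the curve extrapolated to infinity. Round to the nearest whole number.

AUC = 101 µg/mL·h

Trapezoidal AUC_0→6:
  [0→2]: (0.00+11.69)/2 × 2 = 11.69
  [2→5]: (11.69+10.62)/2 × 3 = 33.465
  [5→6]: (10.62+9.25)/2 × 1 = 9.935
  Sum = 55.09 µg/mL·h
k_e = ln2 / t½ = 0.693147 / 3.41 = 0.2033 h^-1
Extrapolated tail: C_last / k_e = 9.25 / 0.2033 = 45.499
AUC_0→∞ = 55.09 + 45.499 = 100.589 µg/mL·h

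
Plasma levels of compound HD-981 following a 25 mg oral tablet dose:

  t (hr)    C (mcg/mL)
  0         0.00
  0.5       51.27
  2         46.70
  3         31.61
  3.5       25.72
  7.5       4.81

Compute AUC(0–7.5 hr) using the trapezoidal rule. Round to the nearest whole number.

Trapezoidal AUC_0→7.5:
  [0→0.5]: (0.00+51.27)/2 × 0.5 = 12.8175
  [0.5→2]: (51.27+46.70)/2 × 1.5 = 73.4775
  [2→3]: (46.70+31.61)/2 × 1 = 39.155
  [3→3.5]: (31.61+25.72)/2 × 0.5 = 14.3325
  [3.5→7.5]: (25.72+4.81)/2 × 4 = 61.06
  Sum = 200.8425 mcg/mL·hr

AUC = 201 mcg/mL·hr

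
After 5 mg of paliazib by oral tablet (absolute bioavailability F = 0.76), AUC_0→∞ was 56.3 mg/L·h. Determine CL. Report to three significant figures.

CL = 0.0675 L/h

CL = F × Dose / AUC_0→∞
   = 0.76 × 5 / 56.3 = 0.0674956 L/h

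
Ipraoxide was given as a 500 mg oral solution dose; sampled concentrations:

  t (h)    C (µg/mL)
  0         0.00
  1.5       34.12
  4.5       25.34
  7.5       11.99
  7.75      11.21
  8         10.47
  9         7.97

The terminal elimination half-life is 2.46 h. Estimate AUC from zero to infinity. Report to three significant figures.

Trapezoidal AUC_0→9:
  [0→1.5]: (0.00+34.12)/2 × 1.5 = 25.59
  [1.5→4.5]: (34.12+25.34)/2 × 3 = 89.19
  [4.5→7.5]: (25.34+11.99)/2 × 3 = 55.995
  [7.5→7.75]: (11.99+11.21)/2 × 0.25 = 2.9
  [7.75→8]: (11.21+10.47)/2 × 0.25 = 2.71
  [8→9]: (10.47+7.97)/2 × 1 = 9.22
  Sum = 185.605 µg/mL·h
k_e = ln2 / t½ = 0.693147 / 2.46 = 0.2818 h^-1
Extrapolated tail: C_last / k_e = 7.97 / 0.2818 = 28.282
AUC_0→∞ = 185.605 + 28.282 = 213.887 µg/mL·h

AUC = 214 µg/mL·h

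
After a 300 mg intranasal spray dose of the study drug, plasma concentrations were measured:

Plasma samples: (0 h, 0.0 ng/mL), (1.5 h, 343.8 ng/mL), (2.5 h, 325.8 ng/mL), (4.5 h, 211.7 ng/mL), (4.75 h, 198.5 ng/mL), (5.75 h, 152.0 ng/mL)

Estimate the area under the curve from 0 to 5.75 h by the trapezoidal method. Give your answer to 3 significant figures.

AUC = 1360 ng/mL·h

Trapezoidal AUC_0→5.75:
  [0→1.5]: (0.0+343.8)/2 × 1.5 = 257.85
  [1.5→2.5]: (343.8+325.8)/2 × 1 = 334.8
  [2.5→4.5]: (325.8+211.7)/2 × 2 = 537.5
  [4.5→4.75]: (211.7+198.5)/2 × 0.25 = 51.275
  [4.75→5.75]: (198.5+152.0)/2 × 1 = 175.25
  Sum = 1356.675 ng/mL·h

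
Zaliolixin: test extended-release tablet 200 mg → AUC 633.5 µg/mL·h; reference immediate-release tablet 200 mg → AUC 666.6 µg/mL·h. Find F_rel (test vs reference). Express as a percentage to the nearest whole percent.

F_rel = (AUC_test/D_test) / (AUC_ref/D_ref)
      = (633.5/200) / (666.6/200)
      = 3.1675 / 3.333 = 0.9503 = 95.03%

F_rel = 95%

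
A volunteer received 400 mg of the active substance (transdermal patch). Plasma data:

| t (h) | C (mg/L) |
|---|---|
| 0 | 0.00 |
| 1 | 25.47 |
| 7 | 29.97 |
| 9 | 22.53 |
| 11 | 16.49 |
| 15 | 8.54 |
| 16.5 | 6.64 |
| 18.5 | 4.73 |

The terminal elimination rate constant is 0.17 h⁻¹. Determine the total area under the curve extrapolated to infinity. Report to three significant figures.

AUC = 371 mg/L·h

Trapezoidal AUC_0→18.5:
  [0→1]: (0.00+25.47)/2 × 1 = 12.735
  [1→7]: (25.47+29.97)/2 × 6 = 166.32
  [7→9]: (29.97+22.53)/2 × 2 = 52.5
  [9→11]: (22.53+16.49)/2 × 2 = 39.02
  [11→15]: (16.49+8.54)/2 × 4 = 50.06
  [15→16.5]: (8.54+6.64)/2 × 1.5 = 11.385
  [16.5→18.5]: (6.64+4.73)/2 × 2 = 11.37
  Sum = 343.39 mg/L·h
Extrapolated tail: C_last / k_e = 4.73 / 0.17 = 27.824
AUC_0→∞ = 343.39 + 27.824 = 371.214 mg/L·h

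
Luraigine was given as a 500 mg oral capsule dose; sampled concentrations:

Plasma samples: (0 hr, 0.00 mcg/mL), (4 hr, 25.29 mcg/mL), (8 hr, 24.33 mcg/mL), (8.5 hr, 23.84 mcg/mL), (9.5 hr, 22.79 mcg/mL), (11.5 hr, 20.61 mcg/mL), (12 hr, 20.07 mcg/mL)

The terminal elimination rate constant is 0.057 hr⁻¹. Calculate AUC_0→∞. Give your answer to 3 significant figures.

AUC = 591 mcg/mL·hr

Trapezoidal AUC_0→12:
  [0→4]: (0.00+25.29)/2 × 4 = 50.58
  [4→8]: (25.29+24.33)/2 × 4 = 99.24
  [8→8.5]: (24.33+23.84)/2 × 0.5 = 12.0425
  [8.5→9.5]: (23.84+22.79)/2 × 1 = 23.315
  [9.5→11.5]: (22.79+20.61)/2 × 2 = 43.4
  [11.5→12]: (20.61+20.07)/2 × 0.5 = 10.17
  Sum = 238.7475 mcg/mL·hr
Extrapolated tail: C_last / k_e = 20.07 / 0.057 = 352.105
AUC_0→∞ = 238.7475 + 352.105 = 590.8525 mcg/mL·hr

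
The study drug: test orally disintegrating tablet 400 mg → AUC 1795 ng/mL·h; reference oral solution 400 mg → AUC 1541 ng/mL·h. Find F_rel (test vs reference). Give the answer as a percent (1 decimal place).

F_rel = (AUC_test/D_test) / (AUC_ref/D_ref)
      = (1795/400) / (1541/400)
      = 4.4875 / 3.8525 = 1.1648 = 116.48%

F_rel = 116.5%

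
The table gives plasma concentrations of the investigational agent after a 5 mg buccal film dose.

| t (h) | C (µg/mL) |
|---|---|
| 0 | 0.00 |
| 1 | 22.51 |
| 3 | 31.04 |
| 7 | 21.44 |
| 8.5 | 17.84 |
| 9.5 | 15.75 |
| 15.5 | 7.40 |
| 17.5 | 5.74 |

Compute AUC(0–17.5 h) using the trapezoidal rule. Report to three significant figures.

Trapezoidal AUC_0→17.5:
  [0→1]: (0.00+22.51)/2 × 1 = 11.255
  [1→3]: (22.51+31.04)/2 × 2 = 53.55
  [3→7]: (31.04+21.44)/2 × 4 = 104.96
  [7→8.5]: (21.44+17.84)/2 × 1.5 = 29.46
  [8.5→9.5]: (17.84+15.75)/2 × 1 = 16.795
  [9.5→15.5]: (15.75+7.40)/2 × 6 = 69.45
  [15.5→17.5]: (7.40+5.74)/2 × 2 = 13.14
  Sum = 298.61 µg/mL·h

AUC = 299 µg/mL·h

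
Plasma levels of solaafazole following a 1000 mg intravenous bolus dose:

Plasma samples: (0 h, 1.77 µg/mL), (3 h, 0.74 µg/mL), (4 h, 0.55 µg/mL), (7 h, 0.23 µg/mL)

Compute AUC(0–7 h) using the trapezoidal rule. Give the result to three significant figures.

Trapezoidal AUC_0→7:
  [0→3]: (1.77+0.74)/2 × 3 = 3.765
  [3→4]: (0.74+0.55)/2 × 1 = 0.645
  [4→7]: (0.55+0.23)/2 × 3 = 1.17
  Sum = 5.58 µg/mL·h

AUC = 5.58 µg/mL·h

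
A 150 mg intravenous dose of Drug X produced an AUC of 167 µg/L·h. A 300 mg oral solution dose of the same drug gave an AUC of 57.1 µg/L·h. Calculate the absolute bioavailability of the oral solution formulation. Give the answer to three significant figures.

F = 0.171

F = (AUC_ev / D_ev) / (AUC_iv / D_iv)
  = (57.1/300) / (167/150)
  = 0.190333 / 1.11333 = 0.1710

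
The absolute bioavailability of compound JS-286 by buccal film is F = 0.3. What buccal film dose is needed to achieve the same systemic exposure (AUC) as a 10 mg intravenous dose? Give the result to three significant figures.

For equal systemic exposure: F × D_ev = D_iv
D_ev = D_iv / F = 10 / 0.3 = 33.3333 mg

D_buccal = 33.3 mg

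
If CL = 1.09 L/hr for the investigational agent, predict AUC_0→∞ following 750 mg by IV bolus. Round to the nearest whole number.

AUC_0→∞ = Dose_iv / CL
        = 750 / 1.09 = 688.073 mg/L·hr

AUC = 688 mg/L·hr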